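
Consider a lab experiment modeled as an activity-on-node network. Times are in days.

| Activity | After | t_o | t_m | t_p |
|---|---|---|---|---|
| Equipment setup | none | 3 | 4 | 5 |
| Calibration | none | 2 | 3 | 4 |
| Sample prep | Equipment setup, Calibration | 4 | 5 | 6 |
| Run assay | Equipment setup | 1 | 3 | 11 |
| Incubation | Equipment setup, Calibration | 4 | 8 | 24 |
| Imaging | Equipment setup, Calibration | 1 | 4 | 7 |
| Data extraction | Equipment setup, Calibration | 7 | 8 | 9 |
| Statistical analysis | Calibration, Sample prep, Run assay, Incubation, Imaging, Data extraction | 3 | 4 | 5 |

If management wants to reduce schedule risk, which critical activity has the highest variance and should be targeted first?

te_Equipment setup = (3 + 4·4 + 5)/6 = 24/6 = 4; σ²_Equipment setup = ((5−3)/6)² = 0.111
te_Calibration = (2 + 4·3 + 4)/6 = 18/6 = 3; σ²_Calibration = ((4−2)/6)² = 0.111
te_Sample prep = (4 + 4·5 + 6)/6 = 30/6 = 5; σ²_Sample prep = ((6−4)/6)² = 0.111
te_Run assay = (1 + 4·3 + 11)/6 = 24/6 = 4; σ²_Run assay = ((11−1)/6)² = 2.778
te_Incubation = (4 + 4·8 + 24)/6 = 60/6 = 10; σ²_Incubation = ((24−4)/6)² = 11.111
te_Imaging = (1 + 4·4 + 7)/6 = 24/6 = 4; σ²_Imaging = ((7−1)/6)² = 1.000
te_Data extraction = (7 + 4·8 + 9)/6 = 48/6 = 8; σ²_Data extraction = ((9−7)/6)² = 0.111
te_Statistical analysis = (3 + 4·4 + 5)/6 = 24/6 = 4; σ²_Statistical analysis = ((5−3)/6)² = 0.111

Forward pass:
ES_Equipment setup = 0; EF_Equipment setup = 4
ES_Calibration = 0; EF_Calibration = 3
ES_Sample prep = max(EF_Equipment setup=4, EF_Calibration=3) = 4; EF_Sample prep = 4+5 = 9
ES_Run assay = 4; EF_Run assay = 4+4 = 8
ES_Incubation = max(EF_Equipment setup=4, EF_Calibration=3) = 4; EF_Incubation = 4+10 = 14
ES_Imaging = max(EF_Equipment setup=4, EF_Calibration=3) = 4; EF_Imaging = 4+4 = 8
ES_Data extraction = max(EF_Equipment setup=4, EF_Calibration=3) = 4; EF_Data extraction = 4+8 = 12
ES_Statistical analysis = max(EF_Calibration=3, EF_Sample prep=9, EF_Run assay=8, EF_Incubation=14, EF_Imaging=8, EF_Data extraction=12) = 14; EF_Statistical analysis = 14+4 = 18
Expected project duration μ = 18 days. Critical path: Equipment setup → Incubation → Statistical analysis.

Variances on critical path: σ²_Equipment setup=0.111, σ²_Incubation=11.111, σ²_Statistical analysis=0.111.
Largest is σ²_Incubation = 11.111.

Incubation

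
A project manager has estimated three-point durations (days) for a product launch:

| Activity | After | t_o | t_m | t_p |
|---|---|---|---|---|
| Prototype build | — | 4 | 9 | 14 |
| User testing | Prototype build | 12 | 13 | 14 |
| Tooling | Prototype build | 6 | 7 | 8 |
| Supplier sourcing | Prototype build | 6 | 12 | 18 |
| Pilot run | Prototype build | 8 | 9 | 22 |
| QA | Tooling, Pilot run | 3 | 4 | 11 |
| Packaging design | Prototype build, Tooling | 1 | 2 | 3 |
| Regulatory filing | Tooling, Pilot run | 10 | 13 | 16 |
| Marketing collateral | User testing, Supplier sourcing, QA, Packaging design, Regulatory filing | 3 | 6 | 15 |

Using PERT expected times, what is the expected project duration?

40 days

te_Prototype build = (4 + 4·9 + 14)/6 = 54/6 = 9
te_User testing = (12 + 4·13 + 14)/6 = 78/6 = 13
te_Tooling = (6 + 4·7 + 8)/6 = 42/6 = 7
te_Supplier sourcing = (6 + 4·12 + 18)/6 = 72/6 = 12
te_Pilot run = (8 + 4·9 + 22)/6 = 66/6 = 11
te_QA = (3 + 4·4 + 11)/6 = 30/6 = 5
te_Packaging design = (1 + 4·2 + 3)/6 = 12/6 = 2
te_Regulatory filing = (10 + 4·13 + 16)/6 = 78/6 = 13
te_Marketing collateral = (3 + 4·6 + 15)/6 = 42/6 = 7

Forward pass:
ES_Prototype build = 0; EF_Prototype build = 9
ES_User testing = 9; EF_User testing = 9+13 = 22
ES_Tooling = 9; EF_Tooling = 9+7 = 16
ES_Supplier sourcing = 9; EF_Supplier sourcing = 9+12 = 21
ES_Pilot run = 9; EF_Pilot run = 9+11 = 20
ES_QA = max(EF_Tooling=16, EF_Pilot run=20) = 20; EF_QA = 20+5 = 25
ES_Packaging design = max(EF_Prototype build=9, EF_Tooling=16) = 16; EF_Packaging design = 16+2 = 18
ES_Regulatory filing = max(EF_Tooling=16, EF_Pilot run=20) = 20; EF_Regulatory filing = 20+13 = 33
ES_Marketing collateral = max(EF_User testing=22, EF_Supplier sourcing=21, EF_QA=25, EF_Packaging design=18, EF_Regulatory filing=33) = 33; EF_Marketing collateral = 33+7 = 40
Expected project duration μ = 40 days. Critical path: Prototype build → Pilot run → Regulatory filing → Marketing collateral.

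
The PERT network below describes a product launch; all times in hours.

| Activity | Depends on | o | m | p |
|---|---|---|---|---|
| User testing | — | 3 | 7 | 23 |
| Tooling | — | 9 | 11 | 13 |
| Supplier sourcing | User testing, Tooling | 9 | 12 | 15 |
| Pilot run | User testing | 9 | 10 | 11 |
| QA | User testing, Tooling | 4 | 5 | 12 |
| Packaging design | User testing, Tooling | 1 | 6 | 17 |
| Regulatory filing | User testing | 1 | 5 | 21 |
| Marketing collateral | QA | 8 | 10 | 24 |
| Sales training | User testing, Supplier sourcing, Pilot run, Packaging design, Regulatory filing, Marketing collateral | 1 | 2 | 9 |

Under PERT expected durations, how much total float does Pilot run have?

te_User testing = (3 + 4·7 + 23)/6 = 54/6 = 9
te_Tooling = (9 + 4·11 + 13)/6 = 66/6 = 11
te_Supplier sourcing = (9 + 4·12 + 15)/6 = 72/6 = 12
te_Pilot run = (9 + 4·10 + 11)/6 = 60/6 = 10
te_QA = (4 + 4·5 + 12)/6 = 36/6 = 6
te_Packaging design = (1 + 4·6 + 17)/6 = 42/6 = 7
te_Regulatory filing = (1 + 4·5 + 21)/6 = 42/6 = 7
te_Marketing collateral = (8 + 4·10 + 24)/6 = 72/6 = 12
te_Sales training = (1 + 4·2 + 9)/6 = 18/6 = 3

Forward pass:
ES_User testing = 0; EF_User testing = 9
ES_Tooling = 0; EF_Tooling = 11
ES_Supplier sourcing = max(EF_User testing=9, EF_Tooling=11) = 11; EF_Supplier sourcing = 11+12 = 23
ES_Pilot run = 9; EF_Pilot run = 9+10 = 19
ES_QA = max(EF_User testing=9, EF_Tooling=11) = 11; EF_QA = 11+6 = 17
ES_Packaging design = max(EF_User testing=9, EF_Tooling=11) = 11; EF_Packaging design = 11+7 = 18
ES_Regulatory filing = 9; EF_Regulatory filing = 9+7 = 16
ES_Marketing collateral = 17; EF_Marketing collateral = 17+12 = 29
ES_Sales training = max(EF_User testing=9, EF_Supplier sourcing=23, EF_Pilot run=19, EF_Packaging design=18, EF_Regulatory filing=16, EF_Marketing collateral=29) = 29; EF_Sales training = 29+3 = 32
Expected project duration μ = 32 hours. Critical path: Tooling → QA → Marketing collateral → Sales training.

Backward pass:
LF_Sales training = 32; LS_Sales training = 32−3 = 29
LF_Marketing collateral = LS_Sales training = 29; LS_Marketing collateral = 29−12 = 17
LF_Regulatory filing = LS_Sales training = 29; LS_Regulatory filing = 29−7 = 22
LF_Packaging design = LS_Sales training = 29; LS_Packaging design = 29−7 = 22
LF_QA = LS_Marketing collateral = 17; LS_QA = 17−6 = 11
LF_Pilot run = LS_Sales training = 29; LS_Pilot run = 29−10 = 19
LF_Supplier sourcing = LS_Sales training = 29; LS_Supplier sourcing = 29−12 = 17
LF_Tooling = min(LS_Supplier sourcing=17, LS_QA=11, LS_Packaging design=22) = 11; LS_Tooling = 11−11 = 0
LF_User testing = min(LS_Supplier sourcing=17, LS_Pilot run=19, LS_QA=11, LS_Packaging design=22, LS_Regulatory filing=22, LS_Sales training=29) = 11; LS_User testing = 11−9 = 2
Slack_Pilot run = LS_Pilot run − ES_Pilot run = 19 − 9 = 10

10 hours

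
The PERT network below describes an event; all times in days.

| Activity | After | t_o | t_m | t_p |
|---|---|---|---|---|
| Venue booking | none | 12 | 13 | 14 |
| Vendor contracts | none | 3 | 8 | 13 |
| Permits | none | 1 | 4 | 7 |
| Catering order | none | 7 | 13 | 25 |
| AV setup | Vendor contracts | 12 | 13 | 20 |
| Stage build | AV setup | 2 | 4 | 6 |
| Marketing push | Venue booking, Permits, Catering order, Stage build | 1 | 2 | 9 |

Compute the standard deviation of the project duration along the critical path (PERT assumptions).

2.60 days

te_Venue booking = (12 + 4·13 + 14)/6 = 78/6 = 13; σ²_Venue booking = ((14−12)/6)² = 0.111
te_Vendor contracts = (3 + 4·8 + 13)/6 = 48/6 = 8; σ²_Vendor contracts = ((13−3)/6)² = 2.778
te_Permits = (1 + 4·4 + 7)/6 = 24/6 = 4; σ²_Permits = ((7−1)/6)² = 1.000
te_Catering order = (7 + 4·13 + 25)/6 = 84/6 = 14; σ²_Catering order = ((25−7)/6)² = 9.000
te_AV setup = (12 + 4·13 + 20)/6 = 84/6 = 14; σ²_AV setup = ((20−12)/6)² = 1.778
te_Stage build = (2 + 4·4 + 6)/6 = 24/6 = 4; σ²_Stage build = ((6−2)/6)² = 0.444
te_Marketing push = (1 + 4·2 + 9)/6 = 18/6 = 3; σ²_Marketing push = ((9−1)/6)² = 1.778

Forward pass:
ES_Venue booking = 0; EF_Venue booking = 13
ES_Vendor contracts = 0; EF_Vendor contracts = 8
ES_Permits = 0; EF_Permits = 4
ES_Catering order = 0; EF_Catering order = 14
ES_AV setup = 8; EF_AV setup = 8+14 = 22
ES_Stage build = 22; EF_Stage build = 22+4 = 26
ES_Marketing push = max(EF_Venue booking=13, EF_Permits=4, EF_Catering order=14, EF_Stage build=26) = 26; EF_Marketing push = 26+3 = 29
Expected project duration μ = 29 days. Critical path: Vendor contracts → AV setup → Stage build → Marketing push.

Variance along critical path = 2.778 + 1.778 + 0.444 + 1.778 = 6.778
σ = √6.778 = 2.603 days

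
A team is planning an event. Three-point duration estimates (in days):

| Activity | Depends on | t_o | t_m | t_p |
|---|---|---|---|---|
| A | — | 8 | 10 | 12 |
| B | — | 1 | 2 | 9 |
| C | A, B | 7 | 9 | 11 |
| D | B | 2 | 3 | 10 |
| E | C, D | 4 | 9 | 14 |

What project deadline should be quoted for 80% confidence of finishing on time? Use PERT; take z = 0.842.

29.6 days

te_A = (8 + 4·10 + 12)/6 = 60/6 = 10; σ²_A = ((12−8)/6)² = 0.444
te_B = (1 + 4·2 + 9)/6 = 18/6 = 3; σ²_B = ((9−1)/6)² = 1.778
te_C = (7 + 4·9 + 11)/6 = 54/6 = 9; σ²_C = ((11−7)/6)² = 0.444
te_D = (2 + 4·3 + 10)/6 = 24/6 = 4; σ²_D = ((10−2)/6)² = 1.778
te_E = (4 + 4·9 + 14)/6 = 54/6 = 9; σ²_E = ((14−4)/6)² = 2.778

Forward pass:
ES_A = 0; EF_A = 10
ES_B = 0; EF_B = 3
ES_C = max(EF_A=10, EF_B=3) = 10; EF_C = 10+9 = 19
ES_D = 3; EF_D = 3+4 = 7
ES_E = max(EF_C=19, EF_D=7) = 19; EF_E = 19+9 = 28
Expected project duration μ = 28 days. Critical path: A → C → E.

Variance along critical path = 0.444 + 0.444 + 2.778 = 3.667; σ = 1.915 days.
D = μ + z·σ = 28 + 0.842·1.915 = 29.6 days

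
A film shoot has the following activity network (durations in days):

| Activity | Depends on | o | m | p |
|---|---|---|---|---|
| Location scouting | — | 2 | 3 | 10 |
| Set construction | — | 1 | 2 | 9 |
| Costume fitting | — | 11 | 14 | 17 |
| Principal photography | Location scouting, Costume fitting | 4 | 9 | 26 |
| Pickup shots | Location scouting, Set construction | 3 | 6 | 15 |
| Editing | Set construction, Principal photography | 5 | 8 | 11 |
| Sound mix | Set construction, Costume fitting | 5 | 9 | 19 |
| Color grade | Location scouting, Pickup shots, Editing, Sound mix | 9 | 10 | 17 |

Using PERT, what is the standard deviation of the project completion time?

4.15 days

te_Location scouting = (2 + 4·3 + 10)/6 = 24/6 = 4; σ²_Location scouting = ((10−2)/6)² = 1.778
te_Set construction = (1 + 4·2 + 9)/6 = 18/6 = 3; σ²_Set construction = ((9−1)/6)² = 1.778
te_Costume fitting = (11 + 4·14 + 17)/6 = 84/6 = 14; σ²_Costume fitting = ((17−11)/6)² = 1.000
te_Principal photography = (4 + 4·9 + 26)/6 = 66/6 = 11; σ²_Principal photography = ((26−4)/6)² = 13.444
te_Pickup shots = (3 + 4·6 + 15)/6 = 42/6 = 7; σ²_Pickup shots = ((15−3)/6)² = 4.000
te_Editing = (5 + 4·8 + 11)/6 = 48/6 = 8; σ²_Editing = ((11−5)/6)² = 1.000
te_Sound mix = (5 + 4·9 + 19)/6 = 60/6 = 10; σ²_Sound mix = ((19−5)/6)² = 5.444
te_Color grade = (9 + 4·10 + 17)/6 = 66/6 = 11; σ²_Color grade = ((17−9)/6)² = 1.778

Forward pass:
ES_Location scouting = 0; EF_Location scouting = 4
ES_Set construction = 0; EF_Set construction = 3
ES_Costume fitting = 0; EF_Costume fitting = 14
ES_Principal photography = max(EF_Location scouting=4, EF_Costume fitting=14) = 14; EF_Principal photography = 14+11 = 25
ES_Pickup shots = max(EF_Location scouting=4, EF_Set construction=3) = 4; EF_Pickup shots = 4+7 = 11
ES_Editing = max(EF_Set construction=3, EF_Principal photography=25) = 25; EF_Editing = 25+8 = 33
ES_Sound mix = max(EF_Set construction=3, EF_Costume fitting=14) = 14; EF_Sound mix = 14+10 = 24
ES_Color grade = max(EF_Location scouting=4, EF_Pickup shots=11, EF_Editing=33, EF_Sound mix=24) = 33; EF_Color grade = 33+11 = 44
Expected project duration μ = 44 days. Critical path: Costume fitting → Principal photography → Editing → Color grade.

Variance along critical path = 1.000 + 13.444 + 1.000 + 1.778 = 17.222
σ = √17.222 = 4.150 days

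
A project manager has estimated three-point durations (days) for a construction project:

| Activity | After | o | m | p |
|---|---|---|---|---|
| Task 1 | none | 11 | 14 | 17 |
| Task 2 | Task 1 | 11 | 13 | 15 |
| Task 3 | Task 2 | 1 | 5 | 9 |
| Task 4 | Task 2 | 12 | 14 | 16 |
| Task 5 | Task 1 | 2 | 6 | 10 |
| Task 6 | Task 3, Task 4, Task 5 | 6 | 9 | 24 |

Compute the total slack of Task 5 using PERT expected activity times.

te_Task 1 = (11 + 4·14 + 17)/6 = 84/6 = 14
te_Task 2 = (11 + 4·13 + 15)/6 = 78/6 = 13
te_Task 3 = (1 + 4·5 + 9)/6 = 30/6 = 5
te_Task 4 = (12 + 4·14 + 16)/6 = 84/6 = 14
te_Task 5 = (2 + 4·6 + 10)/6 = 36/6 = 6
te_Task 6 = (6 + 4·9 + 24)/6 = 66/6 = 11

Forward pass:
ES_Task 1 = 0; EF_Task 1 = 14
ES_Task 2 = 14; EF_Task 2 = 14+13 = 27
ES_Task 3 = 27; EF_Task 3 = 27+5 = 32
ES_Task 4 = 27; EF_Task 4 = 27+14 = 41
ES_Task 5 = 14; EF_Task 5 = 14+6 = 20
ES_Task 6 = max(EF_Task 3=32, EF_Task 4=41, EF_Task 5=20) = 41; EF_Task 6 = 41+11 = 52
Expected project duration μ = 52 days. Critical path: Task 1 → Task 2 → Task 4 → Task 6.

Backward pass:
LF_Task 6 = 52; LS_Task 6 = 52−11 = 41
LF_Task 5 = LS_Task 6 = 41; LS_Task 5 = 41−6 = 35
LF_Task 4 = LS_Task 6 = 41; LS_Task 4 = 41−14 = 27
LF_Task 3 = LS_Task 6 = 41; LS_Task 3 = 41−5 = 36
LF_Task 2 = min(LS_Task 3=36, LS_Task 4=27) = 27; LS_Task 2 = 27−13 = 14
LF_Task 1 = min(LS_Task 2=14, LS_Task 5=35) = 14; LS_Task 1 = 14−14 = 0
Slack_Task 5 = LS_Task 5 − ES_Task 5 = 35 − 14 = 21

21 days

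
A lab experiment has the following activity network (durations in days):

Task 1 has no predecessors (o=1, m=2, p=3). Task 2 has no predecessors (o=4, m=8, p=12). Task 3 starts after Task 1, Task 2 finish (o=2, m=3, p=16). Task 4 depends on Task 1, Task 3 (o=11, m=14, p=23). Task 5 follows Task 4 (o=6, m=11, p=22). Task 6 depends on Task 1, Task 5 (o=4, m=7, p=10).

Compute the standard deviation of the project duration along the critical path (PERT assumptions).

te_Task 1 = (1 + 4·2 + 3)/6 = 12/6 = 2; σ²_Task 1 = ((3−1)/6)² = 0.111
te_Task 2 = (4 + 4·8 + 12)/6 = 48/6 = 8; σ²_Task 2 = ((12−4)/6)² = 1.778
te_Task 3 = (2 + 4·3 + 16)/6 = 30/6 = 5; σ²_Task 3 = ((16−2)/6)² = 5.444
te_Task 4 = (11 + 4·14 + 23)/6 = 90/6 = 15; σ²_Task 4 = ((23−11)/6)² = 4.000
te_Task 5 = (6 + 4·11 + 22)/6 = 72/6 = 12; σ²_Task 5 = ((22−6)/6)² = 7.111
te_Task 6 = (4 + 4·7 + 10)/6 = 42/6 = 7; σ²_Task 6 = ((10−4)/6)² = 1.000

Forward pass:
ES_Task 1 = 0; EF_Task 1 = 2
ES_Task 2 = 0; EF_Task 2 = 8
ES_Task 3 = max(EF_Task 1=2, EF_Task 2=8) = 8; EF_Task 3 = 8+5 = 13
ES_Task 4 = max(EF_Task 1=2, EF_Task 3=13) = 13; EF_Task 4 = 13+15 = 28
ES_Task 5 = 28; EF_Task 5 = 28+12 = 40
ES_Task 6 = max(EF_Task 1=2, EF_Task 5=40) = 40; EF_Task 6 = 40+7 = 47
Expected project duration μ = 47 days. Critical path: Task 2 → Task 3 → Task 4 → Task 5 → Task 6.

Variance along critical path = 1.778 + 5.444 + 4.000 + 7.111 + 1.000 = 19.333
σ = √19.333 = 4.397 days

4.40 days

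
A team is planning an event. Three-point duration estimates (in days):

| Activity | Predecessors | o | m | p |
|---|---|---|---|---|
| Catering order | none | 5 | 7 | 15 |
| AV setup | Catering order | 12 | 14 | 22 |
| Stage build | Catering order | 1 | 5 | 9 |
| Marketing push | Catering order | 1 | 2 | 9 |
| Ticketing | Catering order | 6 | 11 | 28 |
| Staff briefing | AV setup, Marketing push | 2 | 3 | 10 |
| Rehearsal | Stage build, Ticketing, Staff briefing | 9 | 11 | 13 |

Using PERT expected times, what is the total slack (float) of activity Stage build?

14 days

te_Catering order = (5 + 4·7 + 15)/6 = 48/6 = 8
te_AV setup = (12 + 4·14 + 22)/6 = 90/6 = 15
te_Stage build = (1 + 4·5 + 9)/6 = 30/6 = 5
te_Marketing push = (1 + 4·2 + 9)/6 = 18/6 = 3
te_Ticketing = (6 + 4·11 + 28)/6 = 78/6 = 13
te_Staff briefing = (2 + 4·3 + 10)/6 = 24/6 = 4
te_Rehearsal = (9 + 4·11 + 13)/6 = 66/6 = 11

Forward pass:
ES_Catering order = 0; EF_Catering order = 8
ES_AV setup = 8; EF_AV setup = 8+15 = 23
ES_Stage build = 8; EF_Stage build = 8+5 = 13
ES_Marketing push = 8; EF_Marketing push = 8+3 = 11
ES_Ticketing = 8; EF_Ticketing = 8+13 = 21
ES_Staff briefing = max(EF_AV setup=23, EF_Marketing push=11) = 23; EF_Staff briefing = 23+4 = 27
ES_Rehearsal = max(EF_Stage build=13, EF_Ticketing=21, EF_Staff briefing=27) = 27; EF_Rehearsal = 27+11 = 38
Expected project duration μ = 38 days. Critical path: Catering order → AV setup → Staff briefing → Rehearsal.

Backward pass:
LF_Rehearsal = 38; LS_Rehearsal = 38−11 = 27
LF_Staff briefing = LS_Rehearsal = 27; LS_Staff briefing = 27−4 = 23
LF_Ticketing = LS_Rehearsal = 27; LS_Ticketing = 27−13 = 14
LF_Marketing push = LS_Staff briefing = 23; LS_Marketing push = 23−3 = 20
LF_Stage build = LS_Rehearsal = 27; LS_Stage build = 27−5 = 22
LF_AV setup = LS_Staff briefing = 23; LS_AV setup = 23−15 = 8
LF_Catering order = min(LS_AV setup=8, LS_Stage build=22, LS_Marketing push=20, LS_Ticketing=14) = 8; LS_Catering order = 8−8 = 0
Slack_Stage build = LS_Stage build − ES_Stage build = 22 − 8 = 14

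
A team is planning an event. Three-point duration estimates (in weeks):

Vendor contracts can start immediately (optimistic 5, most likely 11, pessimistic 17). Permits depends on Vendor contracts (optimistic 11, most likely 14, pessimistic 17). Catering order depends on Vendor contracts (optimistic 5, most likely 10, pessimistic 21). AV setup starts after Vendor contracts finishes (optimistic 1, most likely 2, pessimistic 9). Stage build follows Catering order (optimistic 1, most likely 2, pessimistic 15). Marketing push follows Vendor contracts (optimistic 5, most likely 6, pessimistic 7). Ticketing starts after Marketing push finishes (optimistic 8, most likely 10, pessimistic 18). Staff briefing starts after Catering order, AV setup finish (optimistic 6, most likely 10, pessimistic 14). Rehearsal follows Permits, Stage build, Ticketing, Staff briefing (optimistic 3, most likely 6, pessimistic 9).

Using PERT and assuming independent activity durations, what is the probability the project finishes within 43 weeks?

0.910

te_Vendor contracts = (5 + 4·11 + 17)/6 = 66/6 = 11; σ²_Vendor contracts = ((17−5)/6)² = 4.000
te_Permits = (11 + 4·14 + 17)/6 = 84/6 = 14; σ²_Permits = ((17−11)/6)² = 1.000
te_Catering order = (5 + 4·10 + 21)/6 = 66/6 = 11; σ²_Catering order = ((21−5)/6)² = 7.111
te_AV setup = (1 + 4·2 + 9)/6 = 18/6 = 3; σ²_AV setup = ((9−1)/6)² = 1.778
te_Stage build = (1 + 4·2 + 15)/6 = 24/6 = 4; σ²_Stage build = ((15−1)/6)² = 5.444
te_Marketing push = (5 + 4·6 + 7)/6 = 36/6 = 6; σ²_Marketing push = ((7−5)/6)² = 0.111
te_Ticketing = (8 + 4·10 + 18)/6 = 66/6 = 11; σ²_Ticketing = ((18−8)/6)² = 2.778
te_Staff briefing = (6 + 4·10 + 14)/6 = 60/6 = 10; σ²_Staff briefing = ((14−6)/6)² = 1.778
te_Rehearsal = (3 + 4·6 + 9)/6 = 36/6 = 6; σ²_Rehearsal = ((9−3)/6)² = 1.000

Forward pass:
ES_Vendor contracts = 0; EF_Vendor contracts = 11
ES_Permits = 11; EF_Permits = 11+14 = 25
ES_Catering order = 11; EF_Catering order = 11+11 = 22
ES_AV setup = 11; EF_AV setup = 11+3 = 14
ES_Stage build = 22; EF_Stage build = 22+4 = 26
ES_Marketing push = 11; EF_Marketing push = 11+6 = 17
ES_Ticketing = 17; EF_Ticketing = 17+11 = 28
ES_Staff briefing = max(EF_Catering order=22, EF_AV setup=14) = 22; EF_Staff briefing = 22+10 = 32
ES_Rehearsal = max(EF_Permits=25, EF_Stage build=26, EF_Ticketing=28, EF_Staff briefing=32) = 32; EF_Rehearsal = 32+6 = 38
Expected project duration μ = 38 weeks. Critical path: Vendor contracts → Catering order → Staff briefing → Rehearsal.

Variance along critical path = 4.000 + 7.111 + 1.778 + 1.000 = 13.889; σ = √13.889 = 3.727 weeks.
Z = (43 − 38) / 3.727 = 1.342
P(T ≤ 43) = Φ(1.342) ≈ 0.910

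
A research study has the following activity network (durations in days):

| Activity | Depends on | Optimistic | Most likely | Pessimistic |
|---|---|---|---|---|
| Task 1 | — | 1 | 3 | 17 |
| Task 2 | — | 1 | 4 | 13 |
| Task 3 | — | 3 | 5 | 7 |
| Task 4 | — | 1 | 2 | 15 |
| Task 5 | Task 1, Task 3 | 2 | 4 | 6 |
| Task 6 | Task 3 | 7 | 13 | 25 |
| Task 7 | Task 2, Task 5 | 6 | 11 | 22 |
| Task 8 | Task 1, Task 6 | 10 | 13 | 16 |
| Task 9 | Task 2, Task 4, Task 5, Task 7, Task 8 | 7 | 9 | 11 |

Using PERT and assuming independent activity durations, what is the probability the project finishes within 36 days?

0.065

te_Task 1 = (1 + 4·3 + 17)/6 = 30/6 = 5; σ²_Task 1 = ((17−1)/6)² = 7.111
te_Task 2 = (1 + 4·4 + 13)/6 = 30/6 = 5; σ²_Task 2 = ((13−1)/6)² = 4.000
te_Task 3 = (3 + 4·5 + 7)/6 = 30/6 = 5; σ²_Task 3 = ((7−3)/6)² = 0.444
te_Task 4 = (1 + 4·2 + 15)/6 = 24/6 = 4; σ²_Task 4 = ((15−1)/6)² = 5.444
te_Task 5 = (2 + 4·4 + 6)/6 = 24/6 = 4; σ²_Task 5 = ((6−2)/6)² = 0.444
te_Task 6 = (7 + 4·13 + 25)/6 = 84/6 = 14; σ²_Task 6 = ((25−7)/6)² = 9.000
te_Task 7 = (6 + 4·11 + 22)/6 = 72/6 = 12; σ²_Task 7 = ((22−6)/6)² = 7.111
te_Task 8 = (10 + 4·13 + 16)/6 = 78/6 = 13; σ²_Task 8 = ((16−10)/6)² = 1.000
te_Task 9 = (7 + 4·9 + 11)/6 = 54/6 = 9; σ²_Task 9 = ((11−7)/6)² = 0.444

Forward pass:
ES_Task 1 = 0; EF_Task 1 = 5
ES_Task 2 = 0; EF_Task 2 = 5
ES_Task 3 = 0; EF_Task 3 = 5
ES_Task 4 = 0; EF_Task 4 = 4
ES_Task 5 = max(EF_Task 1=5, EF_Task 3=5) = 5; EF_Task 5 = 5+4 = 9
ES_Task 6 = 5; EF_Task 6 = 5+14 = 19
ES_Task 7 = max(EF_Task 2=5, EF_Task 5=9) = 9; EF_Task 7 = 9+12 = 21
ES_Task 8 = max(EF_Task 1=5, EF_Task 6=19) = 19; EF_Task 8 = 19+13 = 32
ES_Task 9 = max(EF_Task 2=5, EF_Task 4=4, EF_Task 5=9, EF_Task 7=21, EF_Task 8=32) = 32; EF_Task 9 = 32+9 = 41
Expected project duration μ = 41 days. Critical path: Task 3 → Task 6 → Task 8 → Task 9.

Variance along critical path = 0.444 + 9.000 + 1.000 + 0.444 = 10.889; σ = √10.889 = 3.300 days.
Z = (36 − 41) / 3.300 = -1.515
P(T ≤ 36) = Φ(-1.515) ≈ 0.065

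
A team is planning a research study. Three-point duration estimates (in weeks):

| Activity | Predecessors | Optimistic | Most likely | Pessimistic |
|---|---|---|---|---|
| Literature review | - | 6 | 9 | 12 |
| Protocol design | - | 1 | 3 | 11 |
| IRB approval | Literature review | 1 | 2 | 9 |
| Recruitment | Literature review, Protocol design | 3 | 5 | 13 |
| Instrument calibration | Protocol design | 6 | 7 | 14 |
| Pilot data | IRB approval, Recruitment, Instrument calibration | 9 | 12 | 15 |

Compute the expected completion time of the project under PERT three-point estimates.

te_Literature review = (6 + 4·9 + 12)/6 = 54/6 = 9
te_Protocol design = (1 + 4·3 + 11)/6 = 24/6 = 4
te_IRB approval = (1 + 4·2 + 9)/6 = 18/6 = 3
te_Recruitment = (3 + 4·5 + 13)/6 = 36/6 = 6
te_Instrument calibration = (6 + 4·7 + 14)/6 = 48/6 = 8
te_Pilot data = (9 + 4·12 + 15)/6 = 72/6 = 12

Forward pass:
ES_Literature review = 0; EF_Literature review = 9
ES_Protocol design = 0; EF_Protocol design = 4
ES_IRB approval = 9; EF_IRB approval = 9+3 = 12
ES_Recruitment = max(EF_Literature review=9, EF_Protocol design=4) = 9; EF_Recruitment = 9+6 = 15
ES_Instrument calibration = 4; EF_Instrument calibration = 4+8 = 12
ES_Pilot data = max(EF_IRB approval=12, EF_Recruitment=15, EF_Instrument calibration=12) = 15; EF_Pilot data = 15+12 = 27
Expected project duration μ = 27 weeks. Critical path: Literature review → Recruitment → Pilot data.

27 weeks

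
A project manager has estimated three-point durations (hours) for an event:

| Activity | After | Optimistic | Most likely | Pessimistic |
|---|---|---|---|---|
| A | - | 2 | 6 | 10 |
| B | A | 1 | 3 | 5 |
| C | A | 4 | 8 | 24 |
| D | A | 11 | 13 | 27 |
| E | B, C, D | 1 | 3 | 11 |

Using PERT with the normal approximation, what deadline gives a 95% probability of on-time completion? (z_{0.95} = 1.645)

30.6 hours

te_A = (2 + 4·6 + 10)/6 = 36/6 = 6; σ²_A = ((10−2)/6)² = 1.778
te_B = (1 + 4·3 + 5)/6 = 18/6 = 3; σ²_B = ((5−1)/6)² = 0.444
te_C = (4 + 4·8 + 24)/6 = 60/6 = 10; σ²_C = ((24−4)/6)² = 11.111
te_D = (11 + 4·13 + 27)/6 = 90/6 = 15; σ²_D = ((27−11)/6)² = 7.111
te_E = (1 + 4·3 + 11)/6 = 24/6 = 4; σ²_E = ((11−1)/6)² = 2.778

Forward pass:
ES_A = 0; EF_A = 6
ES_B = 6; EF_B = 6+3 = 9
ES_C = 6; EF_C = 6+10 = 16
ES_D = 6; EF_D = 6+15 = 21
ES_E = max(EF_B=9, EF_C=16, EF_D=21) = 21; EF_E = 21+4 = 25
Expected project duration μ = 25 hours. Critical path: A → D → E.

Variance along critical path = 1.778 + 7.111 + 2.778 = 11.667; σ = 3.416 hours.
D = μ + z·σ = 25 + 1.645·3.416 = 30.6 hours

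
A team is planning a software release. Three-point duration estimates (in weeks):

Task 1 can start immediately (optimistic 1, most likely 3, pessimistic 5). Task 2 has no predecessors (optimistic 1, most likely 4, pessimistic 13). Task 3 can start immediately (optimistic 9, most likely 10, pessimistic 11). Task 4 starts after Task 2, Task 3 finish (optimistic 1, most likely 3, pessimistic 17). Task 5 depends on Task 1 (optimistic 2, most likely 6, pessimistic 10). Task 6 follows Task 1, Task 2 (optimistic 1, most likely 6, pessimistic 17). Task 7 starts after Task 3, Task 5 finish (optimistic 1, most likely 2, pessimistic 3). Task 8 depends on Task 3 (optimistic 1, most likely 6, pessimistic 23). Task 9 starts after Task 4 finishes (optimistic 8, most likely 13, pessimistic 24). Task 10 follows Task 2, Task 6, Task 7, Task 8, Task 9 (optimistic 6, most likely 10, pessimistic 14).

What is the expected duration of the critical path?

te_Task 1 = (1 + 4·3 + 5)/6 = 18/6 = 3
te_Task 2 = (1 + 4·4 + 13)/6 = 30/6 = 5
te_Task 3 = (9 + 4·10 + 11)/6 = 60/6 = 10
te_Task 4 = (1 + 4·3 + 17)/6 = 30/6 = 5
te_Task 5 = (2 + 4·6 + 10)/6 = 36/6 = 6
te_Task 6 = (1 + 4·6 + 17)/6 = 42/6 = 7
te_Task 7 = (1 + 4·2 + 3)/6 = 12/6 = 2
te_Task 8 = (1 + 4·6 + 23)/6 = 48/6 = 8
te_Task 9 = (8 + 4·13 + 24)/6 = 84/6 = 14
te_Task 10 = (6 + 4·10 + 14)/6 = 60/6 = 10

Forward pass:
ES_Task 1 = 0; EF_Task 1 = 3
ES_Task 2 = 0; EF_Task 2 = 5
ES_Task 3 = 0; EF_Task 3 = 10
ES_Task 4 = max(EF_Task 2=5, EF_Task 3=10) = 10; EF_Task 4 = 10+5 = 15
ES_Task 5 = 3; EF_Task 5 = 3+6 = 9
ES_Task 6 = max(EF_Task 1=3, EF_Task 2=5) = 5; EF_Task 6 = 5+7 = 12
ES_Task 7 = max(EF_Task 3=10, EF_Task 5=9) = 10; EF_Task 7 = 10+2 = 12
ES_Task 8 = 10; EF_Task 8 = 10+8 = 18
ES_Task 9 = 15; EF_Task 9 = 15+14 = 29
ES_Task 10 = max(EF_Task 2=5, EF_Task 6=12, EF_Task 7=12, EF_Task 8=18, EF_Task 9=29) = 29; EF_Task 10 = 29+10 = 39
Expected project duration μ = 39 weeks. Critical path: Task 3 → Task 4 → Task 9 → Task 10.

39 weeks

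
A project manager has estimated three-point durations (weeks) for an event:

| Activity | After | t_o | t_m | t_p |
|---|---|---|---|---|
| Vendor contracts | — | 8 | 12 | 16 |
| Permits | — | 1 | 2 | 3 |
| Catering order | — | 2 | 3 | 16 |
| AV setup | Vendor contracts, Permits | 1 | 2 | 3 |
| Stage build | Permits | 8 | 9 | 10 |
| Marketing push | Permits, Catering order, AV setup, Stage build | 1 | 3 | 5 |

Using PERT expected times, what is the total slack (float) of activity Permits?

3 weeks

te_Vendor contracts = (8 + 4·12 + 16)/6 = 72/6 = 12
te_Permits = (1 + 4·2 + 3)/6 = 12/6 = 2
te_Catering order = (2 + 4·3 + 16)/6 = 30/6 = 5
te_AV setup = (1 + 4·2 + 3)/6 = 12/6 = 2
te_Stage build = (8 + 4·9 + 10)/6 = 54/6 = 9
te_Marketing push = (1 + 4·3 + 5)/6 = 18/6 = 3

Forward pass:
ES_Vendor contracts = 0; EF_Vendor contracts = 12
ES_Permits = 0; EF_Permits = 2
ES_Catering order = 0; EF_Catering order = 5
ES_AV setup = max(EF_Vendor contracts=12, EF_Permits=2) = 12; EF_AV setup = 12+2 = 14
ES_Stage build = 2; EF_Stage build = 2+9 = 11
ES_Marketing push = max(EF_Permits=2, EF_Catering order=5, EF_AV setup=14, EF_Stage build=11) = 14; EF_Marketing push = 14+3 = 17
Expected project duration μ = 17 weeks. Critical path: Vendor contracts → AV setup → Marketing push.

Backward pass:
LF_Marketing push = 17; LS_Marketing push = 17−3 = 14
LF_Stage build = LS_Marketing push = 14; LS_Stage build = 14−9 = 5
LF_AV setup = LS_Marketing push = 14; LS_AV setup = 14−2 = 12
LF_Catering order = LS_Marketing push = 14; LS_Catering order = 14−5 = 9
LF_Permits = min(LS_AV setup=12, LS_Stage build=5, LS_Marketing push=14) = 5; LS_Permits = 5−2 = 3
LF_Vendor contracts = LS_AV setup = 12; LS_Vendor contracts = 12−12 = 0
Slack_Permits = LS_Permits − ES_Permits = 3 − 0 = 3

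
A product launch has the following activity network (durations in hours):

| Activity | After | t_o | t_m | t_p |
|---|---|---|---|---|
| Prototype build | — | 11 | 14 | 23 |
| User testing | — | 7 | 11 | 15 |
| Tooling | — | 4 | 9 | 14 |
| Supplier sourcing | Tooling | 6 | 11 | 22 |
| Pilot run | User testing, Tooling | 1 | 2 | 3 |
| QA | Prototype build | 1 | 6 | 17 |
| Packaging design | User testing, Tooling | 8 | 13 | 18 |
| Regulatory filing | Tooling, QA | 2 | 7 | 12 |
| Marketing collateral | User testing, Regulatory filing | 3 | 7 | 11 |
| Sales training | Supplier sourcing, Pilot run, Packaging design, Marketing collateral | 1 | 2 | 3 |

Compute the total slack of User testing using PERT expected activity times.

te_Prototype build = (11 + 4·14 + 23)/6 = 90/6 = 15
te_User testing = (7 + 4·11 + 15)/6 = 66/6 = 11
te_Tooling = (4 + 4·9 + 14)/6 = 54/6 = 9
te_Supplier sourcing = (6 + 4·11 + 22)/6 = 72/6 = 12
te_Pilot run = (1 + 4·2 + 3)/6 = 12/6 = 2
te_QA = (1 + 4·6 + 17)/6 = 42/6 = 7
te_Packaging design = (8 + 4·13 + 18)/6 = 78/6 = 13
te_Regulatory filing = (2 + 4·7 + 12)/6 = 42/6 = 7
te_Marketing collateral = (3 + 4·7 + 11)/6 = 42/6 = 7
te_Sales training = (1 + 4·2 + 3)/6 = 12/6 = 2

Forward pass:
ES_Prototype build = 0; EF_Prototype build = 15
ES_User testing = 0; EF_User testing = 11
ES_Tooling = 0; EF_Tooling = 9
ES_Supplier sourcing = 9; EF_Supplier sourcing = 9+12 = 21
ES_Pilot run = max(EF_User testing=11, EF_Tooling=9) = 11; EF_Pilot run = 11+2 = 13
ES_QA = 15; EF_QA = 15+7 = 22
ES_Packaging design = max(EF_User testing=11, EF_Tooling=9) = 11; EF_Packaging design = 11+13 = 24
ES_Regulatory filing = max(EF_Tooling=9, EF_QA=22) = 22; EF_Regulatory filing = 22+7 = 29
ES_Marketing collateral = max(EF_User testing=11, EF_Regulatory filing=29) = 29; EF_Marketing collateral = 29+7 = 36
ES_Sales training = max(EF_Supplier sourcing=21, EF_Pilot run=13, EF_Packaging design=24, EF_Marketing collateral=36) = 36; EF_Sales training = 36+2 = 38
Expected project duration μ = 38 hours. Critical path: Prototype build → QA → Regulatory filing → Marketing collateral → Sales training.

Backward pass:
LF_Sales training = 38; LS_Sales training = 38−2 = 36
LF_Marketing collateral = LS_Sales training = 36; LS_Marketing collateral = 36−7 = 29
LF_Regulatory filing = LS_Marketing collateral = 29; LS_Regulatory filing = 29−7 = 22
LF_Packaging design = LS_Sales training = 36; LS_Packaging design = 36−13 = 23
LF_QA = LS_Regulatory filing = 22; LS_QA = 22−7 = 15
LF_Pilot run = LS_Sales training = 36; LS_Pilot run = 36−2 = 34
LF_Supplier sourcing = LS_Sales training = 36; LS_Supplier sourcing = 36−12 = 24
LF_Tooling = min(LS_Supplier sourcing=24, LS_Pilot run=34, LS_Packaging design=23, LS_Regulatory filing=22) = 22; LS_Tooling = 22−9 = 13
LF_User testing = min(LS_Pilot run=34, LS_Packaging design=23, LS_Marketing collateral=29) = 23; LS_User testing = 23−11 = 12
LF_Prototype build = LS_QA = 15; LS_Prototype build = 15−15 = 0
Slack_User testing = LS_User testing − ES_User testing = 12 − 0 = 12

12 hours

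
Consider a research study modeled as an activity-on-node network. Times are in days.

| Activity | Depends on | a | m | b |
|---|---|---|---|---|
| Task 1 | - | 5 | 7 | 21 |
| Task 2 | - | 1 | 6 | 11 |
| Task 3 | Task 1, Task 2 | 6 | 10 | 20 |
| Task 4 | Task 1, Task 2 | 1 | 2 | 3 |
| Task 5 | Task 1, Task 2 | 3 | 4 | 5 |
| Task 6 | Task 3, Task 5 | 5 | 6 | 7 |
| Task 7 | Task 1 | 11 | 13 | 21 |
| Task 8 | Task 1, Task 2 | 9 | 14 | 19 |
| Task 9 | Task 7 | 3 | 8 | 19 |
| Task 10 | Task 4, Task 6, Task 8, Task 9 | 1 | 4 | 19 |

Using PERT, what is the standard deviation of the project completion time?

te_Task 1 = (5 + 4·7 + 21)/6 = 54/6 = 9; σ²_Task 1 = ((21−5)/6)² = 7.111
te_Task 2 = (1 + 4·6 + 11)/6 = 36/6 = 6; σ²_Task 2 = ((11−1)/6)² = 2.778
te_Task 3 = (6 + 4·10 + 20)/6 = 66/6 = 11; σ²_Task 3 = ((20−6)/6)² = 5.444
te_Task 4 = (1 + 4·2 + 3)/6 = 12/6 = 2; σ²_Task 4 = ((3−1)/6)² = 0.111
te_Task 5 = (3 + 4·4 + 5)/6 = 24/6 = 4; σ²_Task 5 = ((5−3)/6)² = 0.111
te_Task 6 = (5 + 4·6 + 7)/6 = 36/6 = 6; σ²_Task 6 = ((7−5)/6)² = 0.111
te_Task 7 = (11 + 4·13 + 21)/6 = 84/6 = 14; σ²_Task 7 = ((21−11)/6)² = 2.778
te_Task 8 = (9 + 4·14 + 19)/6 = 84/6 = 14; σ²_Task 8 = ((19−9)/6)² = 2.778
te_Task 9 = (3 + 4·8 + 19)/6 = 54/6 = 9; σ²_Task 9 = ((19−3)/6)² = 7.111
te_Task 10 = (1 + 4·4 + 19)/6 = 36/6 = 6; σ²_Task 10 = ((19−1)/6)² = 9.000

Forward pass:
ES_Task 1 = 0; EF_Task 1 = 9
ES_Task 2 = 0; EF_Task 2 = 6
ES_Task 3 = max(EF_Task 1=9, EF_Task 2=6) = 9; EF_Task 3 = 9+11 = 20
ES_Task 4 = max(EF_Task 1=9, EF_Task 2=6) = 9; EF_Task 4 = 9+2 = 11
ES_Task 5 = max(EF_Task 1=9, EF_Task 2=6) = 9; EF_Task 5 = 9+4 = 13
ES_Task 6 = max(EF_Task 3=20, EF_Task 5=13) = 20; EF_Task 6 = 20+6 = 26
ES_Task 7 = 9; EF_Task 7 = 9+14 = 23
ES_Task 8 = max(EF_Task 1=9, EF_Task 2=6) = 9; EF_Task 8 = 9+14 = 23
ES_Task 9 = 23; EF_Task 9 = 23+9 = 32
ES_Task 10 = max(EF_Task 4=11, EF_Task 6=26, EF_Task 8=23, EF_Task 9=32) = 32; EF_Task 10 = 32+6 = 38
Expected project duration μ = 38 days. Critical path: Task 1 → Task 7 → Task 9 → Task 10.

Variance along critical path = 7.111 + 2.778 + 7.111 + 9.000 = 26.000
σ = √26.000 = 5.099 days

5.10 days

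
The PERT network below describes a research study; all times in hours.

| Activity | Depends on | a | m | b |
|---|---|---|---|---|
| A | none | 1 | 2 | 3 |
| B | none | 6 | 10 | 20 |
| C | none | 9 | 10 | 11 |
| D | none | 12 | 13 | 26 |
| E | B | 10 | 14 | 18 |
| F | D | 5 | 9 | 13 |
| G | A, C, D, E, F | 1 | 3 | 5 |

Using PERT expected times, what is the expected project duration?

28 hours

te_A = (1 + 4·2 + 3)/6 = 12/6 = 2
te_B = (6 + 4·10 + 20)/6 = 66/6 = 11
te_C = (9 + 4·10 + 11)/6 = 60/6 = 10
te_D = (12 + 4·13 + 26)/6 = 90/6 = 15
te_E = (10 + 4·14 + 18)/6 = 84/6 = 14
te_F = (5 + 4·9 + 13)/6 = 54/6 = 9
te_G = (1 + 4·3 + 5)/6 = 18/6 = 3

Forward pass:
ES_A = 0; EF_A = 2
ES_B = 0; EF_B = 11
ES_C = 0; EF_C = 10
ES_D = 0; EF_D = 15
ES_E = 11; EF_E = 11+14 = 25
ES_F = 15; EF_F = 15+9 = 24
ES_G = max(EF_A=2, EF_C=10, EF_D=15, EF_E=25, EF_F=24) = 25; EF_G = 25+3 = 28
Expected project duration μ = 28 hours. Critical path: B → E → G.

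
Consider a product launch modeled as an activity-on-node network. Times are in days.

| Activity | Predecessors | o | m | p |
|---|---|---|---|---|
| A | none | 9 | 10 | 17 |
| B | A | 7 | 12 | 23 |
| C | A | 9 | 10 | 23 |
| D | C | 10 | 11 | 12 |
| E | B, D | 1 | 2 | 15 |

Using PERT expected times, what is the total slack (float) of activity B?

te_A = (9 + 4·10 + 17)/6 = 66/6 = 11
te_B = (7 + 4·12 + 23)/6 = 78/6 = 13
te_C = (9 + 4·10 + 23)/6 = 72/6 = 12
te_D = (10 + 4·11 + 12)/6 = 66/6 = 11
te_E = (1 + 4·2 + 15)/6 = 24/6 = 4

Forward pass:
ES_A = 0; EF_A = 11
ES_B = 11; EF_B = 11+13 = 24
ES_C = 11; EF_C = 11+12 = 23
ES_D = 23; EF_D = 23+11 = 34
ES_E = max(EF_B=24, EF_D=34) = 34; EF_E = 34+4 = 38
Expected project duration μ = 38 days. Critical path: A → C → D → E.

Backward pass:
LF_E = 38; LS_E = 38−4 = 34
LF_D = LS_E = 34; LS_D = 34−11 = 23
LF_C = LS_D = 23; LS_C = 23−12 = 11
LF_B = LS_E = 34; LS_B = 34−13 = 21
LF_A = min(LS_B=21, LS_C=11) = 11; LS_A = 11−11 = 0
Slack_B = LS_B − ES_B = 21 − 11 = 10

10 days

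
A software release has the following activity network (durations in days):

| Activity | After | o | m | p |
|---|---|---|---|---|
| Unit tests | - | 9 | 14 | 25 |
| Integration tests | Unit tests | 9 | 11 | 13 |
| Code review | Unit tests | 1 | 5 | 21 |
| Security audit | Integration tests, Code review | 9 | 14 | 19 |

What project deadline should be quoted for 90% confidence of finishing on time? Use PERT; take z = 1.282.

te_Unit tests = (9 + 4·14 + 25)/6 = 90/6 = 15; σ²_Unit tests = ((25−9)/6)² = 7.111
te_Integration tests = (9 + 4·11 + 13)/6 = 66/6 = 11; σ²_Integration tests = ((13−9)/6)² = 0.444
te_Code review = (1 + 4·5 + 21)/6 = 42/6 = 7; σ²_Code review = ((21−1)/6)² = 11.111
te_Security audit = (9 + 4·14 + 19)/6 = 84/6 = 14; σ²_Security audit = ((19−9)/6)² = 2.778

Forward pass:
ES_Unit tests = 0; EF_Unit tests = 15
ES_Integration tests = 15; EF_Integration tests = 15+11 = 26
ES_Code review = 15; EF_Code review = 15+7 = 22
ES_Security audit = max(EF_Integration tests=26, EF_Code review=22) = 26; EF_Security audit = 26+14 = 40
Expected project duration μ = 40 days. Critical path: Unit tests → Integration tests → Security audit.

Variance along critical path = 7.111 + 0.444 + 2.778 = 10.333; σ = 3.215 days.
D = μ + z·σ = 40 + 1.282·3.215 = 44.1 days

44.1 days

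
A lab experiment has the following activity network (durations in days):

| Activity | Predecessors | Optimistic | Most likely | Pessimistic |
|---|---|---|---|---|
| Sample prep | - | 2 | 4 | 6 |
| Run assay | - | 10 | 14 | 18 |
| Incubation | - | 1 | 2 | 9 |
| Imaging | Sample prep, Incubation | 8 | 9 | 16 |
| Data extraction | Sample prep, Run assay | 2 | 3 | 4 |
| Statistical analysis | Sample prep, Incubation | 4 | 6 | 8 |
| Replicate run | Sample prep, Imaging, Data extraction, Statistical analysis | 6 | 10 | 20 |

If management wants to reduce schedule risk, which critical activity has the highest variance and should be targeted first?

te_Sample prep = (2 + 4·4 + 6)/6 = 24/6 = 4; σ²_Sample prep = ((6−2)/6)² = 0.444
te_Run assay = (10 + 4·14 + 18)/6 = 84/6 = 14; σ²_Run assay = ((18−10)/6)² = 1.778
te_Incubation = (1 + 4·2 + 9)/6 = 18/6 = 3; σ²_Incubation = ((9−1)/6)² = 1.778
te_Imaging = (8 + 4·9 + 16)/6 = 60/6 = 10; σ²_Imaging = ((16−8)/6)² = 1.778
te_Data extraction = (2 + 4·3 + 4)/6 = 18/6 = 3; σ²_Data extraction = ((4−2)/6)² = 0.111
te_Statistical analysis = (4 + 4·6 + 8)/6 = 36/6 = 6; σ²_Statistical analysis = ((8−4)/6)² = 0.444
te_Replicate run = (6 + 4·10 + 20)/6 = 66/6 = 11; σ²_Replicate run = ((20−6)/6)² = 5.444

Forward pass:
ES_Sample prep = 0; EF_Sample prep = 4
ES_Run assay = 0; EF_Run assay = 14
ES_Incubation = 0; EF_Incubation = 3
ES_Imaging = max(EF_Sample prep=4, EF_Incubation=3) = 4; EF_Imaging = 4+10 = 14
ES_Data extraction = max(EF_Sample prep=4, EF_Run assay=14) = 14; EF_Data extraction = 14+3 = 17
ES_Statistical analysis = max(EF_Sample prep=4, EF_Incubation=3) = 4; EF_Statistical analysis = 4+6 = 10
ES_Replicate run = max(EF_Sample prep=4, EF_Imaging=14, EF_Data extraction=17, EF_Statistical analysis=10) = 17; EF_Replicate run = 17+11 = 28
Expected project duration μ = 28 days. Critical path: Run assay → Data extraction → Replicate run.

Variances on critical path: σ²_Run assay=1.778, σ²_Data extraction=0.111, σ²_Replicate run=5.444.
Largest is σ²_Replicate run = 5.444.

Replicate run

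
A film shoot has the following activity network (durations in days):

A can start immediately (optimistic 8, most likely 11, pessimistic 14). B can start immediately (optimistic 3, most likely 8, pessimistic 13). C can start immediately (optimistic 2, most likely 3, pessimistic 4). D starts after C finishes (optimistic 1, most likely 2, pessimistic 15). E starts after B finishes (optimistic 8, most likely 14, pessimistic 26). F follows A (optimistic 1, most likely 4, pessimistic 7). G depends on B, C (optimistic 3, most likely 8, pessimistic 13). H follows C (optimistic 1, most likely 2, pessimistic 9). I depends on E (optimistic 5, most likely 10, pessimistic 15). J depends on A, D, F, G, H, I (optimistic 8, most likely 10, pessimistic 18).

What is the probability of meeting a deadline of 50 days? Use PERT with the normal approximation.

0.925

te_A = (8 + 4·11 + 14)/6 = 66/6 = 11; σ²_A = ((14−8)/6)² = 1.000
te_B = (3 + 4·8 + 13)/6 = 48/6 = 8; σ²_B = ((13−3)/6)² = 2.778
te_C = (2 + 4·3 + 4)/6 = 18/6 = 3; σ²_C = ((4−2)/6)² = 0.111
te_D = (1 + 4·2 + 15)/6 = 24/6 = 4; σ²_D = ((15−1)/6)² = 5.444
te_E = (8 + 4·14 + 26)/6 = 90/6 = 15; σ²_E = ((26−8)/6)² = 9.000
te_F = (1 + 4·4 + 7)/6 = 24/6 = 4; σ²_F = ((7−1)/6)² = 1.000
te_G = (3 + 4·8 + 13)/6 = 48/6 = 8; σ²_G = ((13−3)/6)² = 2.778
te_H = (1 + 4·2 + 9)/6 = 18/6 = 3; σ²_H = ((9−1)/6)² = 1.778
te_I = (5 + 4·10 + 15)/6 = 60/6 = 10; σ²_I = ((15−5)/6)² = 2.778
te_J = (8 + 4·10 + 18)/6 = 66/6 = 11; σ²_J = ((18−8)/6)² = 2.778

Forward pass:
ES_A = 0; EF_A = 11
ES_B = 0; EF_B = 8
ES_C = 0; EF_C = 3
ES_D = 3; EF_D = 3+4 = 7
ES_E = 8; EF_E = 8+15 = 23
ES_F = 11; EF_F = 11+4 = 15
ES_G = max(EF_B=8, EF_C=3) = 8; EF_G = 8+8 = 16
ES_H = 3; EF_H = 3+3 = 6
ES_I = 23; EF_I = 23+10 = 33
ES_J = max(EF_A=11, EF_D=7, EF_F=15, EF_G=16, EF_H=6, EF_I=33) = 33; EF_J = 33+11 = 44
Expected project duration μ = 44 days. Critical path: B → E → I → J.

Variance along critical path = 2.778 + 9.000 + 2.778 + 2.778 = 17.333; σ = √17.333 = 4.163 days.
Z = (50 − 44) / 4.163 = 1.441
P(T ≤ 50) = Φ(1.441) ≈ 0.925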